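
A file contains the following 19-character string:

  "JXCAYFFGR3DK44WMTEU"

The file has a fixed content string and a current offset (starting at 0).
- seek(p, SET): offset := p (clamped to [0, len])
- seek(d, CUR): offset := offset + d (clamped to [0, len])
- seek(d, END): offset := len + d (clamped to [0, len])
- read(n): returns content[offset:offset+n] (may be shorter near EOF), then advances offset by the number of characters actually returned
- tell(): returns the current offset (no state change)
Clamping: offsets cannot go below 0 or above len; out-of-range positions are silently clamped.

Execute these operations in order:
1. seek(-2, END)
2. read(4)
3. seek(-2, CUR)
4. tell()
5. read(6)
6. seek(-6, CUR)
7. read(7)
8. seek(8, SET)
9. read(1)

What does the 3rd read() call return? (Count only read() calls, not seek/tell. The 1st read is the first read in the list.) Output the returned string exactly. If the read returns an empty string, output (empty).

After 1 (seek(-2, END)): offset=17
After 2 (read(4)): returned 'EU', offset=19
After 3 (seek(-2, CUR)): offset=17
After 4 (tell()): offset=17
After 5 (read(6)): returned 'EU', offset=19
After 6 (seek(-6, CUR)): offset=13
After 7 (read(7)): returned '4WMTEU', offset=19
After 8 (seek(8, SET)): offset=8
After 9 (read(1)): returned 'R', offset=9

Answer: 4WMTEU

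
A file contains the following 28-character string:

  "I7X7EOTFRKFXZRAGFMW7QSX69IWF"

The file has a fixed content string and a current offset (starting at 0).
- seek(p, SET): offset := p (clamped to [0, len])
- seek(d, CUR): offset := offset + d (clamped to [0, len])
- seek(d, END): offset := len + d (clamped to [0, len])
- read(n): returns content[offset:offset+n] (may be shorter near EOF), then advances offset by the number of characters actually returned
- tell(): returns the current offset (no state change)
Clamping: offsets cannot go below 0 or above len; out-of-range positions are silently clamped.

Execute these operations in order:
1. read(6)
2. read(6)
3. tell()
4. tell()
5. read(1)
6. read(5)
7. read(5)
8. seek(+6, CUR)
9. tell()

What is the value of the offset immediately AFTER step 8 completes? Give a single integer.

Answer: 28

Derivation:
After 1 (read(6)): returned 'I7X7EO', offset=6
After 2 (read(6)): returned 'TFRKFX', offset=12
After 3 (tell()): offset=12
After 4 (tell()): offset=12
After 5 (read(1)): returned 'Z', offset=13
After 6 (read(5)): returned 'RAGFM', offset=18
After 7 (read(5)): returned 'W7QSX', offset=23
After 8 (seek(+6, CUR)): offset=28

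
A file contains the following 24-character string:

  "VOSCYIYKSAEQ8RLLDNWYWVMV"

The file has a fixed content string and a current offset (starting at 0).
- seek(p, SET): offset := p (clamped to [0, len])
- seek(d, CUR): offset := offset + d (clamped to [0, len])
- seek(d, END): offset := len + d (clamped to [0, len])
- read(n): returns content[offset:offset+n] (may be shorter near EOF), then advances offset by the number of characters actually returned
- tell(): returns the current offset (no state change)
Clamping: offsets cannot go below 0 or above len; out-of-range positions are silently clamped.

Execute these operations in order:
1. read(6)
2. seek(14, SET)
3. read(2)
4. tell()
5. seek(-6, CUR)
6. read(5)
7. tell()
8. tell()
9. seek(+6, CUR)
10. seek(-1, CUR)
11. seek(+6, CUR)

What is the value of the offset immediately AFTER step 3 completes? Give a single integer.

Answer: 16

Derivation:
After 1 (read(6)): returned 'VOSCYI', offset=6
After 2 (seek(14, SET)): offset=14
After 3 (read(2)): returned 'LL', offset=16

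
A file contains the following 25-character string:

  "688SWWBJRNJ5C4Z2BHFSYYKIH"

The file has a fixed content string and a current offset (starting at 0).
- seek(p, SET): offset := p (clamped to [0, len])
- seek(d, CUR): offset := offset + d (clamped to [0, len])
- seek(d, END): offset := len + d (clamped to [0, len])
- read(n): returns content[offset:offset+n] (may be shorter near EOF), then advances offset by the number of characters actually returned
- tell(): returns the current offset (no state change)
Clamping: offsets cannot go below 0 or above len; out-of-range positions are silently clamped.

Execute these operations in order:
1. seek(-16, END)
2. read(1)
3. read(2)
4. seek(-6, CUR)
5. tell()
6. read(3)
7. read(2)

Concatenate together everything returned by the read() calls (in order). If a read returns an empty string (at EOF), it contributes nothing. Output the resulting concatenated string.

After 1 (seek(-16, END)): offset=9
After 2 (read(1)): returned 'N', offset=10
After 3 (read(2)): returned 'J5', offset=12
After 4 (seek(-6, CUR)): offset=6
After 5 (tell()): offset=6
After 6 (read(3)): returned 'BJR', offset=9
After 7 (read(2)): returned 'NJ', offset=11

Answer: NJ5BJRNJ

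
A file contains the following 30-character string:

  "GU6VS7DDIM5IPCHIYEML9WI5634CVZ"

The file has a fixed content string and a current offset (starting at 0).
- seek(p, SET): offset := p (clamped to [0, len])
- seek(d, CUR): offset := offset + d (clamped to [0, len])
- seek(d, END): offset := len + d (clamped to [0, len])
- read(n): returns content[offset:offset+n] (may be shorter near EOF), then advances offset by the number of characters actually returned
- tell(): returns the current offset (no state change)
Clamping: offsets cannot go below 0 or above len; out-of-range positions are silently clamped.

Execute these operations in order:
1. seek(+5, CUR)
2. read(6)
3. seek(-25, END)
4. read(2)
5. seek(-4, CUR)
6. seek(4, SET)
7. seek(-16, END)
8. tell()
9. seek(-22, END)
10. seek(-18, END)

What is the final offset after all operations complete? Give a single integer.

After 1 (seek(+5, CUR)): offset=5
After 2 (read(6)): returned '7DDIM5', offset=11
After 3 (seek(-25, END)): offset=5
After 4 (read(2)): returned '7D', offset=7
After 5 (seek(-4, CUR)): offset=3
After 6 (seek(4, SET)): offset=4
After 7 (seek(-16, END)): offset=14
After 8 (tell()): offset=14
After 9 (seek(-22, END)): offset=8
After 10 (seek(-18, END)): offset=12

Answer: 12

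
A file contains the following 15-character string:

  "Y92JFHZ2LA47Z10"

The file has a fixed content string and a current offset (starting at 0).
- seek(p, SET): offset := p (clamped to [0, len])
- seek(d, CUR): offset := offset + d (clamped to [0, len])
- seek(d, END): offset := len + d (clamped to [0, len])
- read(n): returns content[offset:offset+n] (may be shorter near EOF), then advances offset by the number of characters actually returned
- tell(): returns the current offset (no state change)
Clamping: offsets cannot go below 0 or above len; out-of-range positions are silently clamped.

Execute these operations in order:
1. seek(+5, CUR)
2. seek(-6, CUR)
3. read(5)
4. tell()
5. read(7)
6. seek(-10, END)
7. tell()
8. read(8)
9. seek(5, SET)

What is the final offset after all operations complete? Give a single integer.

Answer: 5

Derivation:
After 1 (seek(+5, CUR)): offset=5
After 2 (seek(-6, CUR)): offset=0
After 3 (read(5)): returned 'Y92JF', offset=5
After 4 (tell()): offset=5
After 5 (read(7)): returned 'HZ2LA47', offset=12
After 6 (seek(-10, END)): offset=5
After 7 (tell()): offset=5
After 8 (read(8)): returned 'HZ2LA47Z', offset=13
After 9 (seek(5, SET)): offset=5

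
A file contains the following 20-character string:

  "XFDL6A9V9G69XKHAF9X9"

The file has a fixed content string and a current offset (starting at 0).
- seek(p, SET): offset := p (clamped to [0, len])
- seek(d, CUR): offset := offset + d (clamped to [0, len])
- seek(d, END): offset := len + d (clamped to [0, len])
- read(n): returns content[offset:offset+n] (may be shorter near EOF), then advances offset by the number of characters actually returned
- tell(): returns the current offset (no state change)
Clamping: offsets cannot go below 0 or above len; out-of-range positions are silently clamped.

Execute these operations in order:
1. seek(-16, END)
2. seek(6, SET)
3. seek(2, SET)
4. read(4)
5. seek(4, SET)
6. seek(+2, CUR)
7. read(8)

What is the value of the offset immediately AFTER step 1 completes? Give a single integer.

Answer: 4

Derivation:
After 1 (seek(-16, END)): offset=4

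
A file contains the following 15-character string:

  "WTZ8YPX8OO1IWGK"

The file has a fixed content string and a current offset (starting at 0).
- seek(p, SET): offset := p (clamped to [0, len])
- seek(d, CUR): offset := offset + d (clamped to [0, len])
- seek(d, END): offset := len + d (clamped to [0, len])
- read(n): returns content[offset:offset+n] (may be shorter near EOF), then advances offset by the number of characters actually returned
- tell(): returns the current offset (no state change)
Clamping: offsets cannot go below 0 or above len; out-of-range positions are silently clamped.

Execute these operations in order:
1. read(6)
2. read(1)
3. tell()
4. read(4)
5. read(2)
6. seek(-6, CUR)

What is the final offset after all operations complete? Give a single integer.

After 1 (read(6)): returned 'WTZ8YP', offset=6
After 2 (read(1)): returned 'X', offset=7
After 3 (tell()): offset=7
After 4 (read(4)): returned '8OO1', offset=11
After 5 (read(2)): returned 'IW', offset=13
After 6 (seek(-6, CUR)): offset=7

Answer: 7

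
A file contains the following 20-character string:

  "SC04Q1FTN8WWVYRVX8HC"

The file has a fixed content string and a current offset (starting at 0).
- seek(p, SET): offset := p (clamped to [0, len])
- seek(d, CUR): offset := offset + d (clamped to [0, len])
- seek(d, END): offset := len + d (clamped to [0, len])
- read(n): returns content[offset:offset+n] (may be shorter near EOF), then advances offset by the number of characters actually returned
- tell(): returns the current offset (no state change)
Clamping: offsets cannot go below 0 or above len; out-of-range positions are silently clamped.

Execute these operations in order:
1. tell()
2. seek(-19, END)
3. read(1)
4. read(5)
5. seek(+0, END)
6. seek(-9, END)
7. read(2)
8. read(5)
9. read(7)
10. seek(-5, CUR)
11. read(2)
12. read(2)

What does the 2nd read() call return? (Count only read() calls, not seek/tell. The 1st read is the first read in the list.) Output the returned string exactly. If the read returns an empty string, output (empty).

After 1 (tell()): offset=0
After 2 (seek(-19, END)): offset=1
After 3 (read(1)): returned 'C', offset=2
After 4 (read(5)): returned '04Q1F', offset=7
After 5 (seek(+0, END)): offset=20
After 6 (seek(-9, END)): offset=11
After 7 (read(2)): returned 'WV', offset=13
After 8 (read(5)): returned 'YRVX8', offset=18
After 9 (read(7)): returned 'HC', offset=20
After 10 (seek(-5, CUR)): offset=15
After 11 (read(2)): returned 'VX', offset=17
After 12 (read(2)): returned '8H', offset=19

Answer: 04Q1F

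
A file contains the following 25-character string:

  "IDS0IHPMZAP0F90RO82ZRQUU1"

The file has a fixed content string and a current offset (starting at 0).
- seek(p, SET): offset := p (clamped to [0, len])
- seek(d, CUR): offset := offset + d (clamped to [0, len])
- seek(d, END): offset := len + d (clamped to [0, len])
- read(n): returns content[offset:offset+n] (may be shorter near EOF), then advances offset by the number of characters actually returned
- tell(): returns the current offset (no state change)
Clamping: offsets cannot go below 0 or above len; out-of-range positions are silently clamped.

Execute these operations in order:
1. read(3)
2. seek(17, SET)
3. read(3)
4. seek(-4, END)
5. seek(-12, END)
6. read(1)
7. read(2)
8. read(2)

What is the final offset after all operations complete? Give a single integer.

After 1 (read(3)): returned 'IDS', offset=3
After 2 (seek(17, SET)): offset=17
After 3 (read(3)): returned '82Z', offset=20
After 4 (seek(-4, END)): offset=21
After 5 (seek(-12, END)): offset=13
After 6 (read(1)): returned '9', offset=14
After 7 (read(2)): returned '0R', offset=16
After 8 (read(2)): returned 'O8', offset=18

Answer: 18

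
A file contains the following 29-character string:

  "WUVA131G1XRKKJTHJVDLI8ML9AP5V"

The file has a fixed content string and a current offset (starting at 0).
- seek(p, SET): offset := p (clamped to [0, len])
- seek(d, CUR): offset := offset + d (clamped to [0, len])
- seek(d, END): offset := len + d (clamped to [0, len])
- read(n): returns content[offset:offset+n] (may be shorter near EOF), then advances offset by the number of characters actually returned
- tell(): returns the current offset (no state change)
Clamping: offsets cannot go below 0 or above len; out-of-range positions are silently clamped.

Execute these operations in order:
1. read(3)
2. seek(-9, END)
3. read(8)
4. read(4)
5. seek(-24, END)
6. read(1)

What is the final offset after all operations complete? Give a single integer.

After 1 (read(3)): returned 'WUV', offset=3
After 2 (seek(-9, END)): offset=20
After 3 (read(8)): returned 'I8ML9AP5', offset=28
After 4 (read(4)): returned 'V', offset=29
After 5 (seek(-24, END)): offset=5
After 6 (read(1)): returned '3', offset=6

Answer: 6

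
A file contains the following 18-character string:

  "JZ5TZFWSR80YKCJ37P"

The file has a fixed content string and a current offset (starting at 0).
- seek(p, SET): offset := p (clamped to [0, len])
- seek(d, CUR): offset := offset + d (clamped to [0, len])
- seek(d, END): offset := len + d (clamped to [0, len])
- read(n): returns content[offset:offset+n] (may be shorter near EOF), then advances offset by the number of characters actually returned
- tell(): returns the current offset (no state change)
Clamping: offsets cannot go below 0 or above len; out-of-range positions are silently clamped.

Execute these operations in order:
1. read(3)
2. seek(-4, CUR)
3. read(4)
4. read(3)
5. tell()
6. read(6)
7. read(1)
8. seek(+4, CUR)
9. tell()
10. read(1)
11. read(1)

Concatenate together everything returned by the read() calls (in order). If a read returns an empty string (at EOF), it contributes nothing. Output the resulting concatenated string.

Answer: JZ5JZ5TZFWSR80YKC

Derivation:
After 1 (read(3)): returned 'JZ5', offset=3
After 2 (seek(-4, CUR)): offset=0
After 3 (read(4)): returned 'JZ5T', offset=4
After 4 (read(3)): returned 'ZFW', offset=7
After 5 (tell()): offset=7
After 6 (read(6)): returned 'SR80YK', offset=13
After 7 (read(1)): returned 'C', offset=14
After 8 (seek(+4, CUR)): offset=18
After 9 (tell()): offset=18
After 10 (read(1)): returned '', offset=18
After 11 (read(1)): returned '', offset=18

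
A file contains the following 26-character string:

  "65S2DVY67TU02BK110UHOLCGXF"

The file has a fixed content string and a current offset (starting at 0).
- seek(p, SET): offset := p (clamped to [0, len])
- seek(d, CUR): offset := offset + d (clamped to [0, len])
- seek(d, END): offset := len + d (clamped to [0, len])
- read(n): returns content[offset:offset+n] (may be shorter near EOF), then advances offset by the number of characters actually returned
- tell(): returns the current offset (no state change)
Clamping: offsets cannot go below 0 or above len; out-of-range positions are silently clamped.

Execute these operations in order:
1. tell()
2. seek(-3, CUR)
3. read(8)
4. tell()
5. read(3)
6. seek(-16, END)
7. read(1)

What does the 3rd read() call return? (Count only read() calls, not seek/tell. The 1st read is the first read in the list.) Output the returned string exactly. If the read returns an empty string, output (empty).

Answer: U

Derivation:
After 1 (tell()): offset=0
After 2 (seek(-3, CUR)): offset=0
After 3 (read(8)): returned '65S2DVY6', offset=8
After 4 (tell()): offset=8
After 5 (read(3)): returned '7TU', offset=11
After 6 (seek(-16, END)): offset=10
After 7 (read(1)): returned 'U', offset=11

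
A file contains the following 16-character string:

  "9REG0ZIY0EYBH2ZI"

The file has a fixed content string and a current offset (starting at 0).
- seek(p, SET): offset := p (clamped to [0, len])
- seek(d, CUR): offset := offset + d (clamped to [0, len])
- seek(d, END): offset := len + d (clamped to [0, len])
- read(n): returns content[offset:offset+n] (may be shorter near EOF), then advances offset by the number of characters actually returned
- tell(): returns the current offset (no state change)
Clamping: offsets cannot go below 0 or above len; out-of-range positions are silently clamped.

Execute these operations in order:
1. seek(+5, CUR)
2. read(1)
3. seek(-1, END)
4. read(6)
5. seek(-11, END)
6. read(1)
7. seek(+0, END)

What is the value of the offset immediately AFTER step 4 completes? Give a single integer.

Answer: 16

Derivation:
After 1 (seek(+5, CUR)): offset=5
After 2 (read(1)): returned 'Z', offset=6
After 3 (seek(-1, END)): offset=15
After 4 (read(6)): returned 'I', offset=16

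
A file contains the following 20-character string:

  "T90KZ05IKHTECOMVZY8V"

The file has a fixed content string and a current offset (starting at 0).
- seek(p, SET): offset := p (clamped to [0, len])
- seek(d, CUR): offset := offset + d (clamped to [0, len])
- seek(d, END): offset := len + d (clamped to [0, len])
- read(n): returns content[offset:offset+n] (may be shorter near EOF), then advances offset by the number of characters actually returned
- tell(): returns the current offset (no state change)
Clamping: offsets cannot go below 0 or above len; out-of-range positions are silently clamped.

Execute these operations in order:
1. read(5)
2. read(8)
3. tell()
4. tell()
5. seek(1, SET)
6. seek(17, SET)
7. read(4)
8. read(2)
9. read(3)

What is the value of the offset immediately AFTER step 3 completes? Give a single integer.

After 1 (read(5)): returned 'T90KZ', offset=5
After 2 (read(8)): returned '05IKHTEC', offset=13
After 3 (tell()): offset=13

Answer: 13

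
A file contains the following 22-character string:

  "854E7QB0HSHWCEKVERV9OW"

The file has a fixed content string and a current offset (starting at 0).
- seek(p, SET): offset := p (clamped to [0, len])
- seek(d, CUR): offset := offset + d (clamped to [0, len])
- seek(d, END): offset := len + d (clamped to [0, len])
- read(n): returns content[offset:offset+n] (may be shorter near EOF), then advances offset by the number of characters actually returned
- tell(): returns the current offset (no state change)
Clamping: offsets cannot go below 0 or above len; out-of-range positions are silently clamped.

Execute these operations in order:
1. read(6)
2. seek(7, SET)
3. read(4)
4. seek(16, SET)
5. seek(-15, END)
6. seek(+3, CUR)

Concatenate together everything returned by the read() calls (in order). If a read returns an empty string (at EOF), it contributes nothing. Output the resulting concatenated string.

Answer: 854E7Q0HSH

Derivation:
After 1 (read(6)): returned '854E7Q', offset=6
After 2 (seek(7, SET)): offset=7
After 3 (read(4)): returned '0HSH', offset=11
After 4 (seek(16, SET)): offset=16
After 5 (seek(-15, END)): offset=7
After 6 (seek(+3, CUR)): offset=10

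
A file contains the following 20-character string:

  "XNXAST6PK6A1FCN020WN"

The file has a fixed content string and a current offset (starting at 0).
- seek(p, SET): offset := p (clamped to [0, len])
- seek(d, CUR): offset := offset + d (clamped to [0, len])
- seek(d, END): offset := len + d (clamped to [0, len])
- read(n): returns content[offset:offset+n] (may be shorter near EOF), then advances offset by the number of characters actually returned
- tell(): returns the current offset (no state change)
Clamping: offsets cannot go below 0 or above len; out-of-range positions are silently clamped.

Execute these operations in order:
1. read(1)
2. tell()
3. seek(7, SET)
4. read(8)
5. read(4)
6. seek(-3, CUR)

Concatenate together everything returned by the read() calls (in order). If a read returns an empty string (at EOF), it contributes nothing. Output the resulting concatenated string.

Answer: XPK6A1FCN020W

Derivation:
After 1 (read(1)): returned 'X', offset=1
After 2 (tell()): offset=1
After 3 (seek(7, SET)): offset=7
After 4 (read(8)): returned 'PK6A1FCN', offset=15
After 5 (read(4)): returned '020W', offset=19
After 6 (seek(-3, CUR)): offset=16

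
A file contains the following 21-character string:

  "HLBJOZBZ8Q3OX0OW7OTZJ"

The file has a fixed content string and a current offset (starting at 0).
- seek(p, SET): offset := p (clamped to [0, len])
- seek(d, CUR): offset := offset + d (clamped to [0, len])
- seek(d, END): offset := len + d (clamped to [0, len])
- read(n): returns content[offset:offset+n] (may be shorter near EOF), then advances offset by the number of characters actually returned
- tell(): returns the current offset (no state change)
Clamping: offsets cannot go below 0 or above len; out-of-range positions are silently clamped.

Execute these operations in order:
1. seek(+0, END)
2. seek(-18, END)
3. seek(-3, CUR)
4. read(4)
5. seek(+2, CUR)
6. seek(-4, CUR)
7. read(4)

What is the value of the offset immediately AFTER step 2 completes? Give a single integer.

Answer: 3

Derivation:
After 1 (seek(+0, END)): offset=21
After 2 (seek(-18, END)): offset=3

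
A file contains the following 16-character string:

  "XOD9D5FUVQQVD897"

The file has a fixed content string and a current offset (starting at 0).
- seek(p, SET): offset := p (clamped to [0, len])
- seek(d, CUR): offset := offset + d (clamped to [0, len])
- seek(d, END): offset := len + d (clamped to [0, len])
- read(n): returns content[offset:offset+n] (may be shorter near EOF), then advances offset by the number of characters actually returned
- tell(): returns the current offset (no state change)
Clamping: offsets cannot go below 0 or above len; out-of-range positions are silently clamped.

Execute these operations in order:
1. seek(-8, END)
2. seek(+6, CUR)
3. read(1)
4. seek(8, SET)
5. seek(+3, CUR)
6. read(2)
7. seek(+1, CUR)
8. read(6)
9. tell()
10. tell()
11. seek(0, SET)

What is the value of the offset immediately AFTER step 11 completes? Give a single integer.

Answer: 0

Derivation:
After 1 (seek(-8, END)): offset=8
After 2 (seek(+6, CUR)): offset=14
After 3 (read(1)): returned '9', offset=15
After 4 (seek(8, SET)): offset=8
After 5 (seek(+3, CUR)): offset=11
After 6 (read(2)): returned 'VD', offset=13
After 7 (seek(+1, CUR)): offset=14
After 8 (read(6)): returned '97', offset=16
After 9 (tell()): offset=16
After 10 (tell()): offset=16
After 11 (seek(0, SET)): offset=0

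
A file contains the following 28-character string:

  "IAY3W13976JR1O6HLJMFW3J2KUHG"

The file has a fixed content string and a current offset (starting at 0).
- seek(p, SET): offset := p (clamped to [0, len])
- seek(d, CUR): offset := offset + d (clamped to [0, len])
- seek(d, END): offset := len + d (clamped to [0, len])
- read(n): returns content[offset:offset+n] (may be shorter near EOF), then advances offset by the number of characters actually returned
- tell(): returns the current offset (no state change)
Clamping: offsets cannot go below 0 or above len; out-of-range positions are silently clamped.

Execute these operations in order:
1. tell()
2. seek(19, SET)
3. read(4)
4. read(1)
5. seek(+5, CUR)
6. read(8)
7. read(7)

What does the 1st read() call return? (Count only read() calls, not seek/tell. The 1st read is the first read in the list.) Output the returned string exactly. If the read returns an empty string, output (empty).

After 1 (tell()): offset=0
After 2 (seek(19, SET)): offset=19
After 3 (read(4)): returned 'FW3J', offset=23
After 4 (read(1)): returned '2', offset=24
After 5 (seek(+5, CUR)): offset=28
After 6 (read(8)): returned '', offset=28
After 7 (read(7)): returned '', offset=28

Answer: FW3J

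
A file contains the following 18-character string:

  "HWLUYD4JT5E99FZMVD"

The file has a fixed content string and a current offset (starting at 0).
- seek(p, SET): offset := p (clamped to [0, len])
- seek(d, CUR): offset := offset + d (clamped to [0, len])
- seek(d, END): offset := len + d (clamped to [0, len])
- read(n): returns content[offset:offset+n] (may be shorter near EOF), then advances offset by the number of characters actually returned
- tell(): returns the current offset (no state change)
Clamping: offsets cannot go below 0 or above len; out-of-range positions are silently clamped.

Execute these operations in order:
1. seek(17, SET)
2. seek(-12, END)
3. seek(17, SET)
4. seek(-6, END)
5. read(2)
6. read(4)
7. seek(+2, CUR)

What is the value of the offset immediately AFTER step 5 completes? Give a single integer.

After 1 (seek(17, SET)): offset=17
After 2 (seek(-12, END)): offset=6
After 3 (seek(17, SET)): offset=17
After 4 (seek(-6, END)): offset=12
After 5 (read(2)): returned '9F', offset=14

Answer: 14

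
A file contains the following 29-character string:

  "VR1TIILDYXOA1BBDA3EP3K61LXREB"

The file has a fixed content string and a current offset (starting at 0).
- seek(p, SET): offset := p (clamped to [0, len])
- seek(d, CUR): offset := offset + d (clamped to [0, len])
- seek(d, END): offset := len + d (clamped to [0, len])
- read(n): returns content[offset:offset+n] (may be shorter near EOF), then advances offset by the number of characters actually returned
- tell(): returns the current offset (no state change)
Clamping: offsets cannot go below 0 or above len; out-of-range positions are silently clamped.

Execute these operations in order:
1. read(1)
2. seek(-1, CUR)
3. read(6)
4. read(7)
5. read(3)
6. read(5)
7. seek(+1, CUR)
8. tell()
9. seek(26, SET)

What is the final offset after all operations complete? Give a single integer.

After 1 (read(1)): returned 'V', offset=1
After 2 (seek(-1, CUR)): offset=0
After 3 (read(6)): returned 'VR1TII', offset=6
After 4 (read(7)): returned 'LDYXOA1', offset=13
After 5 (read(3)): returned 'BBD', offset=16
After 6 (read(5)): returned 'A3EP3', offset=21
After 7 (seek(+1, CUR)): offset=22
After 8 (tell()): offset=22
After 9 (seek(26, SET)): offset=26

Answer: 26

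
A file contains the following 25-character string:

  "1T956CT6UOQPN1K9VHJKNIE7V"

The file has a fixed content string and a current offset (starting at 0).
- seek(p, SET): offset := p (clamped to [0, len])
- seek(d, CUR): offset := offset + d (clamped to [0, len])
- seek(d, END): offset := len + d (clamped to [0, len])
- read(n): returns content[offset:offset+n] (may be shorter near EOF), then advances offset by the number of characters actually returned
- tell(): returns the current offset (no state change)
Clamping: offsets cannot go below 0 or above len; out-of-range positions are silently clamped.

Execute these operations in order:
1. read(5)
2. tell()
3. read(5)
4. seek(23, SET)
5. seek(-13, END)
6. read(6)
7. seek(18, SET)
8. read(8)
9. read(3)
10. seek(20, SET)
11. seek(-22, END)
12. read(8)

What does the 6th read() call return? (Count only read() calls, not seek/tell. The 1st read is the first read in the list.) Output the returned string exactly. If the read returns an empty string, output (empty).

After 1 (read(5)): returned '1T956', offset=5
After 2 (tell()): offset=5
After 3 (read(5)): returned 'CT6UO', offset=10
After 4 (seek(23, SET)): offset=23
After 5 (seek(-13, END)): offset=12
After 6 (read(6)): returned 'N1K9VH', offset=18
After 7 (seek(18, SET)): offset=18
After 8 (read(8)): returned 'JKNIE7V', offset=25
After 9 (read(3)): returned '', offset=25
After 10 (seek(20, SET)): offset=20
After 11 (seek(-22, END)): offset=3
After 12 (read(8)): returned '56CT6UOQ', offset=11

Answer: 56CT6UOQ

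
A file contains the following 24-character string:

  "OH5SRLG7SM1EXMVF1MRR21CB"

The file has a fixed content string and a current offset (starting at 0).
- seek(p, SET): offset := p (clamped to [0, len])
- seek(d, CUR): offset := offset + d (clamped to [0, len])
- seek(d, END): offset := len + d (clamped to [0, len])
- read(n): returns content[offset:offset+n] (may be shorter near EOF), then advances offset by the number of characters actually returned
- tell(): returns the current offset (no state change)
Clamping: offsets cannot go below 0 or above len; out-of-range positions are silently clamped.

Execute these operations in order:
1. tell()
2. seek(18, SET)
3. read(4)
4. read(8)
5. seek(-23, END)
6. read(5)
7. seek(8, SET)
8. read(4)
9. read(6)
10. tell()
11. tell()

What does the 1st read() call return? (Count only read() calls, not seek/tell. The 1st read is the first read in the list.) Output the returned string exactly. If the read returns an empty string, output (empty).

After 1 (tell()): offset=0
After 2 (seek(18, SET)): offset=18
After 3 (read(4)): returned 'RR21', offset=22
After 4 (read(8)): returned 'CB', offset=24
After 5 (seek(-23, END)): offset=1
After 6 (read(5)): returned 'H5SRL', offset=6
After 7 (seek(8, SET)): offset=8
After 8 (read(4)): returned 'SM1E', offset=12
After 9 (read(6)): returned 'XMVF1M', offset=18
After 10 (tell()): offset=18
After 11 (tell()): offset=18

Answer: RR21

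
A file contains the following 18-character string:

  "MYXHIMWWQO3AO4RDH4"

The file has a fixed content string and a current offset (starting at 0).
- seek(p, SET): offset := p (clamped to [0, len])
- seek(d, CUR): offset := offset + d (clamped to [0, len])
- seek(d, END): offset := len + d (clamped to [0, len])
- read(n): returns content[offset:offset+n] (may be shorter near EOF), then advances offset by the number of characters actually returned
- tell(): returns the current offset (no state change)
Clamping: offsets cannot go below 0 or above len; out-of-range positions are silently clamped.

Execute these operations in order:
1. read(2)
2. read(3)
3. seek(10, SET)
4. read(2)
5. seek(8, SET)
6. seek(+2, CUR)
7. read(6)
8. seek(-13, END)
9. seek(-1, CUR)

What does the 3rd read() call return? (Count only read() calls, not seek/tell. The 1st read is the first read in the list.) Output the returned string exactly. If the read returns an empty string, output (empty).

After 1 (read(2)): returned 'MY', offset=2
After 2 (read(3)): returned 'XHI', offset=5
After 3 (seek(10, SET)): offset=10
After 4 (read(2)): returned '3A', offset=12
After 5 (seek(8, SET)): offset=8
After 6 (seek(+2, CUR)): offset=10
After 7 (read(6)): returned '3AO4RD', offset=16
After 8 (seek(-13, END)): offset=5
After 9 (seek(-1, CUR)): offset=4

Answer: 3A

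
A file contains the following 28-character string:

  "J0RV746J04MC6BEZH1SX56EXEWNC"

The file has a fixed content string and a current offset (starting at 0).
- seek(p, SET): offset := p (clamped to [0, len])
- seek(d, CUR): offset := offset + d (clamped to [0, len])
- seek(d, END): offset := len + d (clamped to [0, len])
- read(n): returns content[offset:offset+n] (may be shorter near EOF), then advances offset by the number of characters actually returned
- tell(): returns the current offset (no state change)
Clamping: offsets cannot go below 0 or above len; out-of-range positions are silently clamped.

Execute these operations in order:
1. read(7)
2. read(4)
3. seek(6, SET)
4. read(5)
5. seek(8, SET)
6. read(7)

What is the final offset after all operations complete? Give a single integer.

After 1 (read(7)): returned 'J0RV746', offset=7
After 2 (read(4)): returned 'J04M', offset=11
After 3 (seek(6, SET)): offset=6
After 4 (read(5)): returned '6J04M', offset=11
After 5 (seek(8, SET)): offset=8
After 6 (read(7)): returned '04MC6BE', offset=15

Answer: 15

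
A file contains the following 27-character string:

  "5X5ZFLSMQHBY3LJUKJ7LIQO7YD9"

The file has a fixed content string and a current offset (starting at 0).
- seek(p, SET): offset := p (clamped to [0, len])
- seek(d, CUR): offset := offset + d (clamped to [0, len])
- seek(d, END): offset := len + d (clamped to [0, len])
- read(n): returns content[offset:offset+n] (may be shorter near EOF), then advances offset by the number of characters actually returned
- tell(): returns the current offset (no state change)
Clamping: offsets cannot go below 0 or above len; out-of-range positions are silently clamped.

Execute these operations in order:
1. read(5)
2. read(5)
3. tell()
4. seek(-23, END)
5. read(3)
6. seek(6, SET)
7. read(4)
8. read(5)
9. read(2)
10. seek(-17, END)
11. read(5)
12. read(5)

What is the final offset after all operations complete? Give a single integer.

After 1 (read(5)): returned '5X5ZF', offset=5
After 2 (read(5)): returned 'LSMQH', offset=10
After 3 (tell()): offset=10
After 4 (seek(-23, END)): offset=4
After 5 (read(3)): returned 'FLS', offset=7
After 6 (seek(6, SET)): offset=6
After 7 (read(4)): returned 'SMQH', offset=10
After 8 (read(5)): returned 'BY3LJ', offset=15
After 9 (read(2)): returned 'UK', offset=17
After 10 (seek(-17, END)): offset=10
After 11 (read(5)): returned 'BY3LJ', offset=15
After 12 (read(5)): returned 'UKJ7L', offset=20

Answer: 20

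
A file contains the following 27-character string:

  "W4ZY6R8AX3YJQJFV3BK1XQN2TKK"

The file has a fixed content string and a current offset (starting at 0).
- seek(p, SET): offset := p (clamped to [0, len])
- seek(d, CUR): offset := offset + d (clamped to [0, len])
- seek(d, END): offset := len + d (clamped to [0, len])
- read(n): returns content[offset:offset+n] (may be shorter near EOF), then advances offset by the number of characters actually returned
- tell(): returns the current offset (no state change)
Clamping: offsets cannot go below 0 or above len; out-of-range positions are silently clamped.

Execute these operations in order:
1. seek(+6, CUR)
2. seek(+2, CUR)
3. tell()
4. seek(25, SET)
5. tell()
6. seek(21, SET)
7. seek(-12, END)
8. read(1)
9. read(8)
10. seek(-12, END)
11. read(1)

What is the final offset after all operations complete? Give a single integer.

Answer: 16

Derivation:
After 1 (seek(+6, CUR)): offset=6
After 2 (seek(+2, CUR)): offset=8
After 3 (tell()): offset=8
After 4 (seek(25, SET)): offset=25
After 5 (tell()): offset=25
After 6 (seek(21, SET)): offset=21
After 7 (seek(-12, END)): offset=15
After 8 (read(1)): returned 'V', offset=16
After 9 (read(8)): returned '3BK1XQN2', offset=24
After 10 (seek(-12, END)): offset=15
After 11 (read(1)): returned 'V', offset=16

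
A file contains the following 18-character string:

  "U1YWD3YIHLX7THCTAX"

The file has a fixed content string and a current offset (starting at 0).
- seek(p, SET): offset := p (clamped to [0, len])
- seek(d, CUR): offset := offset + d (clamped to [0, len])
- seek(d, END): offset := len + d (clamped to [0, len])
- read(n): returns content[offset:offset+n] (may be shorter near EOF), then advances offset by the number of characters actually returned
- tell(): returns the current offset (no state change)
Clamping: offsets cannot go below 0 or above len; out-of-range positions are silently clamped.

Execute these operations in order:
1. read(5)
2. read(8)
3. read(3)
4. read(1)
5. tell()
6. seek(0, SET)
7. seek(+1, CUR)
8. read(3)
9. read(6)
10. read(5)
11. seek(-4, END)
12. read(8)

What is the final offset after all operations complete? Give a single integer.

After 1 (read(5)): returned 'U1YWD', offset=5
After 2 (read(8)): returned '3YIHLX7T', offset=13
After 3 (read(3)): returned 'HCT', offset=16
After 4 (read(1)): returned 'A', offset=17
After 5 (tell()): offset=17
After 6 (seek(0, SET)): offset=0
After 7 (seek(+1, CUR)): offset=1
After 8 (read(3)): returned '1YW', offset=4
After 9 (read(6)): returned 'D3YIHL', offset=10
After 10 (read(5)): returned 'X7THC', offset=15
After 11 (seek(-4, END)): offset=14
After 12 (read(8)): returned 'CTAX', offset=18

Answer: 18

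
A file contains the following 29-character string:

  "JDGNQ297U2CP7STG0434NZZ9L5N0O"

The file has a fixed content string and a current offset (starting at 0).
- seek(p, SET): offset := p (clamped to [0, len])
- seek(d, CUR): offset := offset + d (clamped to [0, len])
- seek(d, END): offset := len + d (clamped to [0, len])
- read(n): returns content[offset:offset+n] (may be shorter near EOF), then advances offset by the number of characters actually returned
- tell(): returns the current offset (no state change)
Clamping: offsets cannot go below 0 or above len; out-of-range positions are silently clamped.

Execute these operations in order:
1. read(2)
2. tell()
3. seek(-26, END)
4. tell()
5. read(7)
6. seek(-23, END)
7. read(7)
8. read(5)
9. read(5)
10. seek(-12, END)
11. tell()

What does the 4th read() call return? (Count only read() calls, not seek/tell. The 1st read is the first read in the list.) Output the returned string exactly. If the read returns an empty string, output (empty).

After 1 (read(2)): returned 'JD', offset=2
After 2 (tell()): offset=2
After 3 (seek(-26, END)): offset=3
After 4 (tell()): offset=3
After 5 (read(7)): returned 'NQ297U2', offset=10
After 6 (seek(-23, END)): offset=6
After 7 (read(7)): returned '97U2CP7', offset=13
After 8 (read(5)): returned 'STG04', offset=18
After 9 (read(5)): returned '34NZZ', offset=23
After 10 (seek(-12, END)): offset=17
After 11 (tell()): offset=17

Answer: STG04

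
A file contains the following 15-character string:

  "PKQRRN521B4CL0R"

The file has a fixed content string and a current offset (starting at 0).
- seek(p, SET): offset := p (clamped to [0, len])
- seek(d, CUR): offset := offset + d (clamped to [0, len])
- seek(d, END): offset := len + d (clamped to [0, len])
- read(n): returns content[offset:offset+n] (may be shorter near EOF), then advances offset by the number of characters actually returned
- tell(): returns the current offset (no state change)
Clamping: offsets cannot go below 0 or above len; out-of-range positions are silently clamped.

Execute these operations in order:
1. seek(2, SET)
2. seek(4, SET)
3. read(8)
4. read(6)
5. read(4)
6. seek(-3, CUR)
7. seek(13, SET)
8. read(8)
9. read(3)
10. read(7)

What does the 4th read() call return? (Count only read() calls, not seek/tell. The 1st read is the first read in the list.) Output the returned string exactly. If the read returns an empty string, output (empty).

After 1 (seek(2, SET)): offset=2
After 2 (seek(4, SET)): offset=4
After 3 (read(8)): returned 'RN521B4C', offset=12
After 4 (read(6)): returned 'L0R', offset=15
After 5 (read(4)): returned '', offset=15
After 6 (seek(-3, CUR)): offset=12
After 7 (seek(13, SET)): offset=13
After 8 (read(8)): returned '0R', offset=15
After 9 (read(3)): returned '', offset=15
After 10 (read(7)): returned '', offset=15

Answer: 0R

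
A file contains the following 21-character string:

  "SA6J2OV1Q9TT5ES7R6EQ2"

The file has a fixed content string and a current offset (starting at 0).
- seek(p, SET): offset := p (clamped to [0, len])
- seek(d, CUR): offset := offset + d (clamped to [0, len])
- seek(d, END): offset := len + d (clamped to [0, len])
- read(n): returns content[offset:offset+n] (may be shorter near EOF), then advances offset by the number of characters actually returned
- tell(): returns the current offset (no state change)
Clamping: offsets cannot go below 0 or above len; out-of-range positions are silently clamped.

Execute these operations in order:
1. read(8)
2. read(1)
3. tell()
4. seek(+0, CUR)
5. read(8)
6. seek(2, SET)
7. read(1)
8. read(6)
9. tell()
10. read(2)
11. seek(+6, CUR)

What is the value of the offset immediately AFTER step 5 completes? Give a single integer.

Answer: 17

Derivation:
After 1 (read(8)): returned 'SA6J2OV1', offset=8
After 2 (read(1)): returned 'Q', offset=9
After 3 (tell()): offset=9
After 4 (seek(+0, CUR)): offset=9
After 5 (read(8)): returned '9TT5ES7R', offset=17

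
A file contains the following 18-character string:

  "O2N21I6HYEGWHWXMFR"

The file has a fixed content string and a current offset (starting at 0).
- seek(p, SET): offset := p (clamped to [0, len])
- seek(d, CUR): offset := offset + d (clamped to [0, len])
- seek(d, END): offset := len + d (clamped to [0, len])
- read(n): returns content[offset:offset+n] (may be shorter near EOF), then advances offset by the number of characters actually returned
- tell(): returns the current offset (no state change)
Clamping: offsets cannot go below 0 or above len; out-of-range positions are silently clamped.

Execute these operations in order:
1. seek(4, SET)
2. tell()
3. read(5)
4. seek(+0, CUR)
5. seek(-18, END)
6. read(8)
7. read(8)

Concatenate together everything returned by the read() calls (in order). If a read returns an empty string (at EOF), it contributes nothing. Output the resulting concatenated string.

After 1 (seek(4, SET)): offset=4
After 2 (tell()): offset=4
After 3 (read(5)): returned '1I6HY', offset=9
After 4 (seek(+0, CUR)): offset=9
After 5 (seek(-18, END)): offset=0
After 6 (read(8)): returned 'O2N21I6H', offset=8
After 7 (read(8)): returned 'YEGWHWXM', offset=16

Answer: 1I6HYO2N21I6HYEGWHWXM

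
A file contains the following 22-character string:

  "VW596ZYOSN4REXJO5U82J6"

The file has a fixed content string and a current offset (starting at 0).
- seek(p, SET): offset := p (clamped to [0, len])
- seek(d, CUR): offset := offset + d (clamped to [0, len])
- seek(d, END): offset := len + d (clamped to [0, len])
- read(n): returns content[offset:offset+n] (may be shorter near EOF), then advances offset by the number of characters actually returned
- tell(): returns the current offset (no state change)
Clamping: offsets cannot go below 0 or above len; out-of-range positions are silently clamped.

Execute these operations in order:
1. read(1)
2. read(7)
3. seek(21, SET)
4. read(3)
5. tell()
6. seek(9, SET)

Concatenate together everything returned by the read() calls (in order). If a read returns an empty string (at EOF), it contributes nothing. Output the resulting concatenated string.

Answer: VW596ZYO6

Derivation:
After 1 (read(1)): returned 'V', offset=1
After 2 (read(7)): returned 'W596ZYO', offset=8
After 3 (seek(21, SET)): offset=21
After 4 (read(3)): returned '6', offset=22
After 5 (tell()): offset=22
After 6 (seek(9, SET)): offset=9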